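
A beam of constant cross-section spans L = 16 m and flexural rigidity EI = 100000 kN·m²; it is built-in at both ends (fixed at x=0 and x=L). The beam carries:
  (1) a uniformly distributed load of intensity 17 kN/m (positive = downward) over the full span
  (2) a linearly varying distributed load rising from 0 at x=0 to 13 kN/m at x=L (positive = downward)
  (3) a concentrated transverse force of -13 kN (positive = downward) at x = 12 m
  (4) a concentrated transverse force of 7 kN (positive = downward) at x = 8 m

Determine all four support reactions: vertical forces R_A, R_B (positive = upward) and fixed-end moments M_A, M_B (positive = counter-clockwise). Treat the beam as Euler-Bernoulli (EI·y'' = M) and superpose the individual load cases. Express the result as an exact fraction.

R_A = 26987/160 kN, M_A = 9557/20 kN·m, R_B = 32213/160 kN, M_B = -30829/60 kN·m

Load 1 — uniform load w=17 kN/m over full span:
  R_A = wL/2 = 17·16/2 = 136 kN
  M_A = wL²/12 = 17·16²/12 = 1088/3 kN·m
  R_B = wL/2 = 17·16/2 = 136 kN
  M_B = -wL²/12 = -17·16²/12 = -1088/3 kN·m
Load 2 — triangular load w₀=13 kN/m (0→w₀ over full span):
  R_A = 3w₀L/20 = 3·13·16/20 = 156/5 kN
  M_A = w₀L²/30 = 13·16²/30 = 1664/15 kN·m
  R_B = 7w₀L/20 = 7·13·16/20 = 364/5 kN
  M_B = -w₀L²/20 = -13·16²/20 = -832/5 kN·m
Load 3 — point force P=-13 kN at a=12 m (b=L-a=4):
  R_A = Pb²(3a+b)/L³ = (-13)·4²·(3·12+4)/16³ = -65/32 kN
  M_A = Pab²/L² = (-13)·12·4²/16² = -39/4 kN·m
  R_B = Pa²(a+3b)/L³ = (-13)·12²·(12+3·4)/16³ = -351/32 kN
  M_B = -Pa²b/L² = -(-13)·12²·4/16² = 117/4 kN·m
Load 4 — point force P=7 kN at a=8 m (b=L-a=8):
  R_A = Pb²(3a+b)/L³ = 7·8²·(3·8+8)/16³ = 7/2 kN
  M_A = Pab²/L² = 7·8·8²/16² = 14 kN·m
  R_B = Pa²(a+3b)/L³ = 7·8²·(8+3·8)/16³ = 7/2 kN
  M_B = -Pa²b/L² = -7·8²·8/16² = -14 kN·m
Superposition: R_A = 26987/160 kN, M_A = 9557/20 kN·m, R_B = 32213/160 kN, M_B = -30829/60 kN·m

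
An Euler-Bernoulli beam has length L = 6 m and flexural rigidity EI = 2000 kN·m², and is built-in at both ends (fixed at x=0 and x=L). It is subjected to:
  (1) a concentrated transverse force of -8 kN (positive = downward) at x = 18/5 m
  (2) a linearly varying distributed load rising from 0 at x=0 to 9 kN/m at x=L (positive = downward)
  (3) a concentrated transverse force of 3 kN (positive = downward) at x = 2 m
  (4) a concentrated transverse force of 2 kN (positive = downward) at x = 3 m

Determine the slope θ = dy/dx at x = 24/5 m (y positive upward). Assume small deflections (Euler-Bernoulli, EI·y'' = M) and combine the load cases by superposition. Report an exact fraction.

Load 1 — point force P=-8 kN at a=18/5 m (b=L-a=12/5):
  θ_1 = Pa²(L-x)(2bL-(3b+a)(L-x))/(2L³EI)  [x>a] = (-8)·(18/5)²·(6-(24/5))·(2·(12/5)·6-(3·(12/5)+(18/5))·(6-(24/5)))/(2·6³·2000) = -891/390625 rad
Load 2 — triangular load w₀=9 kN/m (0→w₀ over full span):
  θ_2 = -w₀(2x(L-x)(L-2x)(x+2L)+x²(L-x)²)/(120LEI) = -9·(2·(24/5)·(6-(24/5))·(6-2·(24/5))·((24/5)+2·6)+(24/5)²·(6-(24/5))²)/(120·6·2000) = 324/78125 rad
Load 3 — point force P=3 kN at a=2 m (b=L-a=4):
  θ_3 = Pa²(L-x)(2bL-(3b+a)(L-x))/(2L³EI)  [x>a] = 3·2²·(6-(24/5))·(2·4·6-(3·4+2)·(6-(24/5)))/(2·6³·2000) = 13/25000 rad
Load 4 — point force P=2 kN at a=3 m (b=L-a=3):
  θ_4 = Pa²(L-x)(2bL-(3b+a)(L-x))/(2L³EI)  [x>a] = 2·3²·(6-(24/5))·(2·3·6-(3·3+3)·(6-(24/5)))/(2·6³·2000) = 27/50000 rad
Superposition: θ = Σ θ_i = 18289/6250000 rad ≈ 0.002926 rad

θ(24/5) = 18289/6250000 rad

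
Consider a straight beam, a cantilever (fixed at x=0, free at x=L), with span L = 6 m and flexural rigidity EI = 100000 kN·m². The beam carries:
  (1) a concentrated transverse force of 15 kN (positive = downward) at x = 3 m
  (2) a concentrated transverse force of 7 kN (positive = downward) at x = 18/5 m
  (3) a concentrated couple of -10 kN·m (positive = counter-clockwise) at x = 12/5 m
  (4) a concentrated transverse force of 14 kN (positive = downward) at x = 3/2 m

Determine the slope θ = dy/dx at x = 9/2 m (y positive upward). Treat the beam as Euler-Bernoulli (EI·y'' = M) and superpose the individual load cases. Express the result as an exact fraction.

θ(9/2) = -15261/10000000 rad

Load 1 — point force P=15 kN at a=3 m (b=L-a=3):
  θ_1 = -Pa²/(2EI)  [x>a] = -15·3²/(2·100000) = -27/40000 rad
Load 2 — point force P=7 kN at a=18/5 m (b=L-a=12/5):
  θ_2 = -Pa²/(2EI)  [x>a] = -7·(18/5)²/(2·100000) = -567/1250000 rad
Load 3 — applied couple M₀=-10 kN·m at a=12/5 m (b=L-a=18/5):
  θ_3 = M₀a/EI  [x>a] = (-10)·(12/5)/100000 = -3/12500 rad
Load 4 — point force P=14 kN at a=3/2 m (b=L-a=9/2):
  θ_4 = -Pa²/(2EI)  [x>a] = -14·(3/2)²/(2·100000) = -63/400000 rad
Superposition: θ = Σ θ_i = -15261/10000000 rad ≈ -0.001526 rad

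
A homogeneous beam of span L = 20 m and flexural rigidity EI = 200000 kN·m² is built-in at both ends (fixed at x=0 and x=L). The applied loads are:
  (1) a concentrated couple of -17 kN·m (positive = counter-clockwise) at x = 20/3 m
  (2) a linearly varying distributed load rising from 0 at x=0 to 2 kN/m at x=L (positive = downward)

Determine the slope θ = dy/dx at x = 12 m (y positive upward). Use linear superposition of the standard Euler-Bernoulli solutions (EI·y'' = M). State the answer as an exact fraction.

θ(12) = 13/75000 rad

Load 1 — applied couple M₀=-17 kN·m at a=20/3 m (b=L-a=40/3):
  θ_1 = (R_Ax²/2 - M_Ax - M₀(x-a))/EI  [x>a] with R_A=-17/15, M_A=0 = ((-17/15)·12²/2 - 0·12 - (-17)·(12-(20/3)))/200000 = 17/375000 rad
Load 2 — triangular load w₀=2 kN/m (0→w₀ over full span):
  θ_2 = -w₀(2x(L-x)(L-2x)(x+2L)+x²(L-x)²)/(120LEI) = -2·(2·12·(20-12)·(20-2·12)·(12+2·20)+12²·(20-12)²)/(120·20·200000) = 2/15625 rad
Superposition: θ = Σ θ_i = 13/75000 rad ≈ 0.000173 rad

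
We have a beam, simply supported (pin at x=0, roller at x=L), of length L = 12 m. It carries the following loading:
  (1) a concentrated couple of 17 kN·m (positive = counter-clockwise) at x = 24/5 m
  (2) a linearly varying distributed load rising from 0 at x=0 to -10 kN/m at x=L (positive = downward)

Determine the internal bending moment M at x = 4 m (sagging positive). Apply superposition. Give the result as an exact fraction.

Load 1 — applied couple M₀=17 kN·m at a=24/5 m (b=L-a=36/5):
  M_1 = M₀x/L  [x≤a] = 17·4/12 = 17/3 kN·m
Load 2 — triangular load w₀=-10 kN/m (0→w₀ over full span):
  M_2 = w₀Lx/6 - w₀x³/(6L) = (-10)·12·4/6 - (-10)·4³/(6·12) = -640/9 kN·m
Superposition: M = Σ M_i = -589/9 kN·m ≈ -65.444444 kN·m

M(4) = -589/9 kN·m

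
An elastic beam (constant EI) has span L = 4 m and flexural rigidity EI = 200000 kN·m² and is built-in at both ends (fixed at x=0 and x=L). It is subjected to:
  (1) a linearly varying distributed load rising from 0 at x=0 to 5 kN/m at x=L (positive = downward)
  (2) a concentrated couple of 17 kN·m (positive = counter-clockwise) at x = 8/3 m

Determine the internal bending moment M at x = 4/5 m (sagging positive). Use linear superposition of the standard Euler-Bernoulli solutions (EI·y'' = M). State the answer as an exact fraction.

Load 1 — triangular load w₀=5 kN/m (0→w₀ over full span):
  M_1 = 3w₀Lx/20 - w₀L²/30 - w₀x³/(6L) = 3·5·4·(4/5)/20 - 5·4²/30 - 5·(4/5)³/(6·4) = -28/75 kN·m
Load 2 — applied couple M₀=17 kN·m at a=8/3 m (b=L-a=4/3):
  M_2 = R_Ax - M_A  [x≤a] with R_A=17/3, M_A=17/3 = (17/3)·(4/5) - (17/3) = -17/15 kN·m
Superposition: M = Σ M_i = -113/75 kN·m ≈ -1.506667 kN·m

M(4/5) = -113/75 kN·m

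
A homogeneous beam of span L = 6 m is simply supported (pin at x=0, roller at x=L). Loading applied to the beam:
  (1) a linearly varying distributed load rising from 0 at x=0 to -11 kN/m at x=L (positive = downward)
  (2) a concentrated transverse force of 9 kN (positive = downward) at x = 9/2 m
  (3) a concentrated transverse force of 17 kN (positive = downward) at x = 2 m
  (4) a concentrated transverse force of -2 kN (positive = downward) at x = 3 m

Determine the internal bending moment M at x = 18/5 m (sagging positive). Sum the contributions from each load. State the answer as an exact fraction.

M(18/5) = -1511/250 kN·m

Load 1 — triangular load w₀=-11 kN/m (0→w₀ over full span):
  M_1 = w₀Lx/6 - w₀x³/(6L) = (-11)·6·(18/5)/6 - (-11)·(18/5)³/(6·6) = -3168/125 kN·m
Load 2 — point force P=9 kN at a=9/2 m (b=L-a=3/2):
  M_2 = Pbx/L  [x≤a] = 9·(3/2)·(18/5)/6 = 81/10 kN·m
Load 3 — point force P=17 kN at a=2 m (b=L-a=4):
  M_3 = Pa(L-x)/L  [x>a] = 17·2·(6-(18/5))/6 = 68/5 kN·m
Load 4 — point force P=-2 kN at a=3 m (b=L-a=3):
  M_4 = Pa(L-x)/L  [x>a] = (-2)·3·(6-(18/5))/6 = -12/5 kN·m
Superposition: M = Σ M_i = -1511/250 kN·m ≈ -6.044000 kN·m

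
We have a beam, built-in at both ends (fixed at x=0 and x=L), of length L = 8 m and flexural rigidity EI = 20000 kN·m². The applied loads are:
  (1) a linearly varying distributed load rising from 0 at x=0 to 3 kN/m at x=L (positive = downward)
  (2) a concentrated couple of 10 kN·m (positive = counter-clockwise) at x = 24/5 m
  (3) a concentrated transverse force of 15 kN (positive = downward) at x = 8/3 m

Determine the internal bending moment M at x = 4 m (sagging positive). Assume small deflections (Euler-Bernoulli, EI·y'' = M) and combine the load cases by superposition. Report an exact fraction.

Load 1 — triangular load w₀=3 kN/m (0→w₀ over full span):
  M_1 = 3w₀Lx/20 - w₀L²/30 - w₀x³/(6L) = 3·3·8·4/20 - 3·8²/30 - 3·4³/(6·8) = 4 kN·m
Load 2 — applied couple M₀=10 kN·m at a=24/5 m (b=L-a=16/5):
  M_2 = R_Ax - M_A  [x≤a] with R_A=9/5, M_A=16/5 = (9/5)·4 - (16/5) = 4 kN·m
Load 3 — point force P=15 kN at a=8/3 m (b=L-a=16/3):
  M_3 = Pa²(a+3b)(L-x)/L³ - Pa²b/L²  [x>a] = 15·(8/3)²·((8/3)+3·(16/3))·(8-4)/8³ - 15·(8/3)²·(16/3)/8² = 20/3 kN·m
Superposition: M = Σ M_i = 44/3 kN·m ≈ 14.666667 kN·m

M(4) = 44/3 kN·m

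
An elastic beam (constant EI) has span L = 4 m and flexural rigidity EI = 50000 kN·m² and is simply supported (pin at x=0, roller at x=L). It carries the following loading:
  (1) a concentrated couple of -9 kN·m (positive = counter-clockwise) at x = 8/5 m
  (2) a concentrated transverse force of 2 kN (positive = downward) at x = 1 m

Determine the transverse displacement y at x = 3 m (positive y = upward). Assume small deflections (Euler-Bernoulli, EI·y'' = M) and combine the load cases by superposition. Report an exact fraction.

y(3) = -2347/30000000 m

Load 1 — applied couple M₀=-9 kN·m at a=8/5 m (b=L-a=12/5):
  y_1 = (M₀x³/(6L)-M₀(x-a)²/2+C₁x)/EI  [x>a] with C₁=M₀(3b²-L²)/(6L)=-12/25 = ((-9)·3³/(6·4)-(-9)·(3-(8/5))²/2+(-12/25)·3)/50000 = -549/10000000 m
Load 2 — point force P=2 kN at a=1 m (b=L-a=3):
  y_2 = -Pa(L-x)(2Lx-a²-x²)/(6LEI)  [x>a] = -2·1·(4-3)·(2·4·3-1²-3²)/(6·4·50000) = -7/300000 m
Superposition: y = Σ y_i = -2347/30000000 m ≈ -0.000078 m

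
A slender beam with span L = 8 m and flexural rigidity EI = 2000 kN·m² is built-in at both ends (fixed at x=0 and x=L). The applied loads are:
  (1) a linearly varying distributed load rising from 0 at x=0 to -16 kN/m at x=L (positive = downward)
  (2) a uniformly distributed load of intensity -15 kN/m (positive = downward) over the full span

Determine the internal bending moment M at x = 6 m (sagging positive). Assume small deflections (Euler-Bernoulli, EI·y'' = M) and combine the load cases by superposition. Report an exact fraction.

M(6) = -286/15 kN·m

Load 1 — triangular load w₀=-16 kN/m (0→w₀ over full span):
  M_1 = 3w₀Lx/20 - w₀L²/30 - w₀x³/(6L) = 3·(-16)·8·6/20 - (-16)·8²/30 - (-16)·6³/(6·8) = -136/15 kN·m
Load 2 — uniform load w=-15 kN/m over full span:
  M_2 = wLx/2 - wL²/12 - wx²/2 = (-15)·8·6/2 - (-15)·8²/12 - (-15)·6²/2 = -10 kN·m
Superposition: M = Σ M_i = -286/15 kN·m ≈ -19.066667 kN·m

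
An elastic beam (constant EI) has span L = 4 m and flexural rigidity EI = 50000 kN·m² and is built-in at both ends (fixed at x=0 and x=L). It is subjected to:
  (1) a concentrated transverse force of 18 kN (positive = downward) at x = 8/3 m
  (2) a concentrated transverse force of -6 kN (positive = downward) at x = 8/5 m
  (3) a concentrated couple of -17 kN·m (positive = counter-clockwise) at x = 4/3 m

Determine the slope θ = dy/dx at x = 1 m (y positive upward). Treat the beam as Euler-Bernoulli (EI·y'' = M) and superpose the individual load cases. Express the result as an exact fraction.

Load 1 — point force P=18 kN at a=8/3 m (b=L-a=4/3):
  θ_1 = -Pb²x(2aL-(3a+b)x)/(2L³EI)  [x≤a] = -18·(4/3)²·1·(2·(8/3)·4-(3·(8/3)+(4/3))·1)/(2·4³·50000) = -3/50000 rad
Load 2 — point force P=-6 kN at a=8/5 m (b=L-a=12/5):
  θ_2 = -Pb²x(2aL-(3a+b)x)/(2L³EI)  [x≤a] = -(-6)·(12/5)²·1·(2·(8/5)·4-(3·(8/5)+(12/5))·1)/(2·4³·50000) = 189/6250000 rad
Load 3 — applied couple M₀=-17 kN·m at a=4/3 m (b=L-a=8/3):
  θ_3 = (R_Ax²/2 - M_Ax)/EI  [x≤a] with R_A=-17/3, M_A=0 = ((-17/3)·1²/2 - 0·1)/50000 = -17/300000 rad
Superposition: θ = Σ θ_i = -3241/37500000 rad ≈ -0.000086 rad

θ(1) = -3241/37500000 rad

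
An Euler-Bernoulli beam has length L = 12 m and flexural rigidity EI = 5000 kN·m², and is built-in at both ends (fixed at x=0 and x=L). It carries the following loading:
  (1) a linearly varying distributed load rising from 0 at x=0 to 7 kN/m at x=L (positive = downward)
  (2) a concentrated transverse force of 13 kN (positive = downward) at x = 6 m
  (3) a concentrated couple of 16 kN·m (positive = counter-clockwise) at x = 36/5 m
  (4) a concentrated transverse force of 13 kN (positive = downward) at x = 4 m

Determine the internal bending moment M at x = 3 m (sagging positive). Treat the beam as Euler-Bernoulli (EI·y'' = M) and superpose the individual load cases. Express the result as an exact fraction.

Load 1 — triangular load w₀=7 kN/m (0→w₀ over full span):
  M_1 = 3w₀Lx/20 - w₀L²/30 - w₀x³/(6L) = 3·7·12·3/20 - 7·12²/30 - 7·3³/(6·12) = 63/40 kN·m
Load 2 — point force P=13 kN at a=6 m (b=L-a=6):
  M_2 = Pb²(3a+b)x/L³ - Pab²/L²  [x≤a] = 13·6²·(3·6+6)·3/12³ - 13·6·6²/12² = 0 kN·m
Load 3 — applied couple M₀=16 kN·m at a=36/5 m (b=L-a=24/5):
  M_3 = R_Ax - M_A  [x≤a] with R_A=48/25, M_A=128/25 = (48/25)·3 - (128/25) = 16/25 kN·m
Load 4 — point force P=13 kN at a=4 m (b=L-a=8):
  M_4 = Pb²(3a+b)x/L³ - Pab²/L²  [x≤a] = 13·8²·(3·4+8)·3/12³ - 13·4·8²/12² = 52/9 kN·m
Superposition: M = Σ M_i = 14387/1800 kN·m ≈ 7.992778 kN·m

M(3) = 14387/1800 kN·m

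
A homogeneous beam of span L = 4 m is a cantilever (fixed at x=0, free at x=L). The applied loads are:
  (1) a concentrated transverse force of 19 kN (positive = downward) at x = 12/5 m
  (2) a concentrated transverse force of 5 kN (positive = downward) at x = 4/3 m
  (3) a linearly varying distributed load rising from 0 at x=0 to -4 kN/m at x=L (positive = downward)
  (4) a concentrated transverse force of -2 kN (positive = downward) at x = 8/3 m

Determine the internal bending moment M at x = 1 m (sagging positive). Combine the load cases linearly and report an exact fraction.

M(1) = -343/30 kN·m

Load 1 — point force P=19 kN at a=12/5 m (b=L-a=8/5):
  M_1 = -P(a-x)  [x≤a] = -19·((12/5)-1) = -133/5 kN·m
Load 2 — point force P=5 kN at a=4/3 m (b=L-a=8/3):
  M_2 = -P(a-x)  [x≤a] = -5·((4/3)-1) = -5/3 kN·m
Load 3 — triangular load w₀=-4 kN/m (0→w₀ over full span):
  M_3 = w₀Lx/2 - w₀L²/3 - w₀x³/(6L) = (-4)·4·1/2 - (-4)·4²/3 - (-4)·1³/(6·4) = 27/2 kN·m
Load 4 — point force P=-2 kN at a=8/3 m (b=L-a=4/3):
  M_4 = -P(a-x)  [x≤a] = -(-2)·((8/3)-1) = 10/3 kN·m
Superposition: M = Σ M_i = -343/30 kN·m ≈ -11.433333 kN·m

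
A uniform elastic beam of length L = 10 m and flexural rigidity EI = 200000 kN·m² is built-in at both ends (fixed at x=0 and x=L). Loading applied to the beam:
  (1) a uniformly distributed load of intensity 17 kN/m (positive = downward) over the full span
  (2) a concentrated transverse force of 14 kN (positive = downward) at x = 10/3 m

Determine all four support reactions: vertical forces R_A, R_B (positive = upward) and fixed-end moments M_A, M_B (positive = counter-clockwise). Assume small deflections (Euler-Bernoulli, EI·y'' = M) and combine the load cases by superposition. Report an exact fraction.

Load 1 — uniform load w=17 kN/m over full span:
  R_A = wL/2 = 17·10/2 = 85 kN
  M_A = wL²/12 = 17·10²/12 = 425/3 kN·m
  R_B = wL/2 = 17·10/2 = 85 kN
  M_B = -wL²/12 = -17·10²/12 = -425/3 kN·m
Load 2 — point force P=14 kN at a=10/3 m (b=L-a=20/3):
  R_A = Pb²(3a+b)/L³ = 14·(20/3)²·(3·(10/3)+(20/3))/10³ = 280/27 kN
  M_A = Pab²/L² = 14·(10/3)·(20/3)²/10² = 560/27 kN·m
  R_B = Pa²(a+3b)/L³ = 14·(10/3)²·((10/3)+3·(20/3))/10³ = 98/27 kN
  M_B = -Pa²b/L² = -14·(10/3)²·(20/3)/10² = -280/27 kN·m
Superposition: R_A = 2575/27 kN, M_A = 4385/27 kN·m, R_B = 2393/27 kN, M_B = -4105/27 kN·m

R_A = 2575/27 kN, M_A = 4385/27 kN·m, R_B = 2393/27 kN, M_B = -4105/27 kN·m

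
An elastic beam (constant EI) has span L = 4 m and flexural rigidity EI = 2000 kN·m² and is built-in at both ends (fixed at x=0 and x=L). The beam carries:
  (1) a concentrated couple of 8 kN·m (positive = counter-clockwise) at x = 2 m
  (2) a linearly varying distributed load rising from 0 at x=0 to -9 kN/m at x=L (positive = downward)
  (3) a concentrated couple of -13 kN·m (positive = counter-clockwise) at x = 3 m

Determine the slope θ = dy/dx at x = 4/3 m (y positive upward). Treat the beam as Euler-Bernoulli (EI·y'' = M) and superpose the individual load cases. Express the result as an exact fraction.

θ(4/3) = 1097/540000 rad

Load 1 — applied couple M₀=8 kN·m at a=2 m (b=L-a=2):
  θ_1 = (R_Ax²/2 - M_Ax)/EI  [x≤a] with R_A=3, M_A=2 = (3·(4/3)²/2 - 2·(4/3))/2000 = 0 rad
Load 2 — triangular load w₀=-9 kN/m (0→w₀ over full span):
  θ_2 = -w₀(2x(L-x)(L-2x)(x+2L)+x²(L-x)²)/(120LEI) = -(-9)·(2·(4/3)·(4-(4/3))·(4-2·(4/3))·((4/3)+2·4)+(4/3)²·(4-(4/3))²)/(120·4·2000) = 16/16875 rad
Load 3 — applied couple M₀=-13 kN·m at a=3 m (b=L-a=1):
  θ_3 = (R_Ax²/2 - M_Ax)/EI  [x≤a] with R_A=-117/32, M_A=-65/16 = ((-117/32)·(4/3)²/2 - (-65/16)·(4/3))/2000 = 13/12000 rad
Superposition: θ = Σ θ_i = 1097/540000 rad ≈ 0.002031 rad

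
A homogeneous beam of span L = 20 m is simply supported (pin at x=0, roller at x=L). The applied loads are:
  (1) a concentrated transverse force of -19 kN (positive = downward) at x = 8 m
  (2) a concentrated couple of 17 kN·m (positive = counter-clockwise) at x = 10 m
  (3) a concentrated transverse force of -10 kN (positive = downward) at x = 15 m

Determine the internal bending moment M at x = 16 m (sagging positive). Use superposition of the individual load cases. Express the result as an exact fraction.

M(16) = -319/5 kN·m

Load 1 — point force P=-19 kN at a=8 m (b=L-a=12):
  M_1 = Pa(L-x)/L  [x>a] = (-19)·8·(20-16)/20 = -152/5 kN·m
Load 2 — applied couple M₀=17 kN·m at a=10 m (b=L-a=10):
  M_2 = M₀x/L - M₀  [x>a] = 17·16/20 - 17 = -17/5 kN·m
Load 3 — point force P=-10 kN at a=15 m (b=L-a=5):
  M_3 = Pa(L-x)/L  [x>a] = (-10)·15·(20-16)/20 = -30 kN·m
Superposition: M = Σ M_i = -319/5 kN·m ≈ -63.800000 kN·m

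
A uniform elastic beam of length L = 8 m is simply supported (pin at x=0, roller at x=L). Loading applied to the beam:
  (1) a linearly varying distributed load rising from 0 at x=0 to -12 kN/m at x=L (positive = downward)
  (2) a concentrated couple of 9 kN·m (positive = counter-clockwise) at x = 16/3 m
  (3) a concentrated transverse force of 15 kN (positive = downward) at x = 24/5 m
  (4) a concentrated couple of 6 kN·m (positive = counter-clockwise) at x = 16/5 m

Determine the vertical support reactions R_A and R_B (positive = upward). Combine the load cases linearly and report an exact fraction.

R_A = -65/8 kN, R_B = -199/8 kN

Load 1 — triangular load w₀=-12 kN/m (0→w₀ over full span):
  R_A = w₀L/6 = (-12)·8/6 = -16 kN
  R_B = w₀L/3 = (-12)·8/3 = -32 kN
Load 2 — applied couple M₀=9 kN·m at a=16/3 m (b=L-a=8/3):
  R_A = M₀/L = 9/8 kN
  R_B = -M₀/L = -9/8 kN
Load 3 — point force P=15 kN at a=24/5 m (b=L-a=16/5):
  R_A = Pb/L = 15·(16/5)/8 = 6 kN
  R_B = Pa/L = 15·(24/5)/8 = 9 kN
Load 4 — applied couple M₀=6 kN·m at a=16/5 m (b=L-a=24/5):
  R_A = M₀/L = 6/8 = 3/4 kN
  R_B = -M₀/L = -6/8 = -3/4 kN
Superposition: R_A = -65/8 kN, R_B = -199/8 kN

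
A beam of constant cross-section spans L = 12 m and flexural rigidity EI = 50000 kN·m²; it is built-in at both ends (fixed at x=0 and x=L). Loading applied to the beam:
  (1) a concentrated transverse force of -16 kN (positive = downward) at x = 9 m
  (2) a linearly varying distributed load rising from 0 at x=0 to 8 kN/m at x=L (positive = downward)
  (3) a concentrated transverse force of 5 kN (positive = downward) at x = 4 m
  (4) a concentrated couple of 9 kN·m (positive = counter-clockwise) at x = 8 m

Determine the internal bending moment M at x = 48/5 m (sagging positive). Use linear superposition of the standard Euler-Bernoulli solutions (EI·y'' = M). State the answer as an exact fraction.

M(48/5) = -2849/375 kN·m

Load 1 — point force P=-16 kN at a=9 m (b=L-a=3):
  M_1 = Pa²(a+3b)(L-x)/L³ - Pa²b/L²  [x>a] = (-16)·9²·(9+3·3)·(12-(48/5))/12³ - (-16)·9²·3/12² = -27/5 kN·m
Load 2 — triangular load w₀=8 kN/m (0→w₀ over full span):
  M_2 = 3w₀Lx/20 - w₀L²/30 - w₀x³/(6L) = 3·8·12·(48/5)/20 - 8·12²/30 - 8·(48/5)³/(6·12) = 192/125 kN·m
Load 3 — point force P=5 kN at a=4 m (b=L-a=8):
  M_3 = Pa²(a+3b)(L-x)/L³ - Pa²b/L²  [x>a] = 5·4²·(4+3·8)·(12-(48/5))/12³ - 5·4²·8/12² = -4/3 kN·m
Load 4 — applied couple M₀=9 kN·m at a=8 m (b=L-a=4):
  M_4 = R_Ax - M_A - M₀  [x>a] with R_A=1, M_A=3 = 1·(48/5) - 3 - 9 = -12/5 kN·m
Superposition: M = Σ M_i = -2849/375 kN·m ≈ -7.597333 kN·m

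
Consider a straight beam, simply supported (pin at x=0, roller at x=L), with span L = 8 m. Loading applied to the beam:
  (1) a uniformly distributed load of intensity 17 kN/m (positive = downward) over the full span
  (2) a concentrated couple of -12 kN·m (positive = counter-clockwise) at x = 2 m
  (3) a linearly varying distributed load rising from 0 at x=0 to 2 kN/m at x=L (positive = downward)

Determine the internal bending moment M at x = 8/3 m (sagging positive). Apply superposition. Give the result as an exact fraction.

M(8/3) = 10952/81 kN·m

Load 1 — uniform load w=17 kN/m over full span:
  M_1 = wx(L-x)/2 = 17·(8/3)·(8-(8/3))/2 = 1088/9 kN·m
Load 2 — applied couple M₀=-12 kN·m at a=2 m (b=L-a=6):
  M_2 = M₀x/L - M₀  [x>a] = (-12)·(8/3)/8 - (-12) = 8 kN·m
Load 3 — triangular load w₀=2 kN/m (0→w₀ over full span):
  M_3 = w₀Lx/6 - w₀x³/(6L) = 2·8·(8/3)/6 - 2·(8/3)³/(6·8) = 512/81 kN·m
Superposition: M = Σ M_i = 10952/81 kN·m ≈ 135.209877 kN·m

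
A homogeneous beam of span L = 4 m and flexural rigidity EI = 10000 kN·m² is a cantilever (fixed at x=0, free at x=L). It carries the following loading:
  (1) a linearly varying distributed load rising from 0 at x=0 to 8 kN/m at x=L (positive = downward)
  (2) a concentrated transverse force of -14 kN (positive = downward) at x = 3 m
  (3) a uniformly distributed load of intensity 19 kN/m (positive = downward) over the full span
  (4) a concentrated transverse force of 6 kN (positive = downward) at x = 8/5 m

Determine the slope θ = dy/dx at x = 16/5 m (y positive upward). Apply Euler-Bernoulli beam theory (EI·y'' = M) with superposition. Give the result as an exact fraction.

Load 1 — triangular load w₀=8 kN/m (0→w₀ over full span):
  θ_1 = (w₀Lx²/4-w₀L²x/3-w₀x⁴/(24L))/EI = (8·4·(16/5)²/4-8·4²·(16/5)/3-8·(16/5)⁴/(24·4))/10000 = -7424/1171875 rad
Load 2 — point force P=-14 kN at a=3 m (b=L-a=1):
  θ_2 = -Pa²/(2EI)  [x>a] = -(-14)·3²/(2·10000) = 63/10000 rad
Load 3 — uniform load w=19 kN/m over full span:
  θ_3 = -wx(x²-3Lx+3L²)/(6EI) = -19·(16/5)·((16/5)²-3·4·(16/5)+3·4²)/(6·10000) = -4712/234375 rad
Load 4 — point force P=6 kN at a=8/5 m (b=L-a=12/5):
  θ_4 = -Pa²/(2EI)  [x>a] = -6·(8/5)²/(2·10000) = -12/15625 rad
Superposition: θ = Σ θ_i = -130673/6250000 rad ≈ -0.020908 rad

θ(16/5) = -130673/6250000 rad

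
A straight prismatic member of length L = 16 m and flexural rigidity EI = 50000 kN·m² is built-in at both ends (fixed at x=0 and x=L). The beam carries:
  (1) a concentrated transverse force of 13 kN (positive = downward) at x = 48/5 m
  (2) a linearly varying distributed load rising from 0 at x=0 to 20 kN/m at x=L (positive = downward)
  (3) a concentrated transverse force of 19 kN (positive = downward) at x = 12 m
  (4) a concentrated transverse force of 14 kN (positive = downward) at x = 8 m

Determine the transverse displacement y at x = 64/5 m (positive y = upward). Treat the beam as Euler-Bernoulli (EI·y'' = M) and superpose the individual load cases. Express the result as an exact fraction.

Load 1 — point force P=13 kN at a=48/5 m (b=L-a=32/5):
  y_1 = -Pa²(L-x)²(3bL-(3b+a)(L-x))/(6L³EI)  [x>a] = -13·(48/5)²·(16-(64/5))²·(3·(32/5)·16-(3·(32/5)+(48/5))·(16-(64/5)))/(6·16³·50000) = -104832/48828125 m
Load 2 — triangular load w₀=20 kN/m (0→w₀ over full span):
  y_2 = -w₀x²(L-x)²(x+2L)/(120LEI) = -20·(64/5)²·(16-(64/5))²·((64/5)+2·16)/(120·16·50000) = -458752/29296875 m
Load 3 — point force P=19 kN at a=12 m (b=L-a=4):
  y_3 = -Pa²(L-x)²(3bL-(3b+a)(L-x))/(6L³EI)  [x>a] = -19·12²·(16-(64/5))²·(3·4·16-(3·4+12)·(16-(64/5)))/(6·16³·50000) = -1026/390625 m
Load 4 — point force P=14 kN at a=8 m (b=L-a=8):
  y_4 = -Pa²(L-x)²(3bL-(3b+a)(L-x))/(6L³EI)  [x>a] = -14·8²·(16-(64/5))²·(3·8·16-(3·8+8)·(16-(64/5)))/(6·16³·50000) = -2464/1171875 m
Superposition: y = Σ y_i = -3301006/146484375 m ≈ -0.022535 m

y(64/5) = -3301006/146484375 m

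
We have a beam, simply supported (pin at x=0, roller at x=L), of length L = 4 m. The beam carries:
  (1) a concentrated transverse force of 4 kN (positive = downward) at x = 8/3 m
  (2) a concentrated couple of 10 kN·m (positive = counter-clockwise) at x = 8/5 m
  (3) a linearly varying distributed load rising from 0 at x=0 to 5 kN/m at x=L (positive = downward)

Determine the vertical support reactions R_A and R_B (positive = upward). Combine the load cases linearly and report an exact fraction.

R_A = 43/6 kN, R_B = 41/6 kN

Load 1 — point force P=4 kN at a=8/3 m (b=L-a=4/3):
  R_A = Pb/L = 4·(4/3)/4 = 4/3 kN
  R_B = Pa/L = 4·(8/3)/4 = 8/3 kN
Load 2 — applied couple M₀=10 kN·m at a=8/5 m (b=L-a=12/5):
  R_A = M₀/L = 10/4 = 5/2 kN
  R_B = -M₀/L = -10/4 = -5/2 kN
Load 3 — triangular load w₀=5 kN/m (0→w₀ over full span):
  R_A = w₀L/6 = 5·4/6 = 10/3 kN
  R_B = w₀L/3 = 5·4/3 = 20/3 kN
Superposition: R_A = 43/6 kN, R_B = 41/6 kN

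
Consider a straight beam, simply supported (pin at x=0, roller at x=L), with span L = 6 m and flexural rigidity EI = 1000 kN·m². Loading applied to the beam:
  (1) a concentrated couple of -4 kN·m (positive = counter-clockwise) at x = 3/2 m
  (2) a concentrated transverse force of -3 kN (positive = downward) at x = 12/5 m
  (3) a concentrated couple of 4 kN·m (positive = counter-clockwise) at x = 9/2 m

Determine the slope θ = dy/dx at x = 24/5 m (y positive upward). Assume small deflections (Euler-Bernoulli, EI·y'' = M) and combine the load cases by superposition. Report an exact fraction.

Load 1 — applied couple M₀=-4 kN·m at a=3/2 m (b=L-a=9/2):
  θ_1 = (M₀x²/(2L)-M₀(x-a)+C₁)/EI  [x>a] with C₁=M₀(3b²-L²)/(6L)=-11/4 = ((-4)·(24/5)²/(2·6)-(-4)·((24/5)-(3/2))+(-11/4))/1000 = 277/100000 rad
Load 2 — point force P=-3 kN at a=12/5 m (b=L-a=18/5):
  θ_2 = -Pa(2L²-6Lx+3x²+a²)/(6LEI)  [x>a] = -(-3)·(12/5)·(2·6²-6·6·(24/5)+3·(24/5)²+(12/5)²)/(6·6·1000) = -81/15625 rad
Load 3 — applied couple M₀=4 kN·m at a=9/2 m (b=L-a=3/2):
  θ_3 = (M₀x²/(2L)-M₀(x-a)+C₁)/EI  [x>a] with C₁=M₀(3b²-L²)/(6L)=-13/4 = (4·(24/5)²/(2·6)-4·((24/5)-(9/2))+(-13/4))/1000 = 323/100000 rad
Superposition: θ = Σ θ_i = 51/62500 rad ≈ 0.000816 rad

θ(24/5) = 51/62500 rad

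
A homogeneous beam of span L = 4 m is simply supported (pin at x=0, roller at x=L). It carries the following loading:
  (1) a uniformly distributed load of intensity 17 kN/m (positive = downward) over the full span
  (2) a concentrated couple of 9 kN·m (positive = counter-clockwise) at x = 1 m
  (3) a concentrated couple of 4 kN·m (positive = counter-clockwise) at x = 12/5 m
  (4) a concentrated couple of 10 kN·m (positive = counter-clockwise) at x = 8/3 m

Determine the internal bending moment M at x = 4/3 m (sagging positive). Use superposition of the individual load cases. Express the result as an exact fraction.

Load 1 — uniform load w=17 kN/m over full span:
  M_1 = wx(L-x)/2 = 17·(4/3)·(4-(4/3))/2 = 272/9 kN·m
Load 2 — applied couple M₀=9 kN·m at a=1 m (b=L-a=3):
  M_2 = M₀x/L - M₀  [x>a] = 9·(4/3)/4 - 9 = -6 kN·m
Load 3 — applied couple M₀=4 kN·m at a=12/5 m (b=L-a=8/5):
  M_3 = M₀x/L  [x≤a] = 4·(4/3)/4 = 4/3 kN·m
Load 4 — applied couple M₀=10 kN·m at a=8/3 m (b=L-a=4/3):
  M_4 = M₀x/L  [x≤a] = 10·(4/3)/4 = 10/3 kN·m
Superposition: M = Σ M_i = 260/9 kN·m ≈ 28.888889 kN·m

M(4/3) = 260/9 kN·m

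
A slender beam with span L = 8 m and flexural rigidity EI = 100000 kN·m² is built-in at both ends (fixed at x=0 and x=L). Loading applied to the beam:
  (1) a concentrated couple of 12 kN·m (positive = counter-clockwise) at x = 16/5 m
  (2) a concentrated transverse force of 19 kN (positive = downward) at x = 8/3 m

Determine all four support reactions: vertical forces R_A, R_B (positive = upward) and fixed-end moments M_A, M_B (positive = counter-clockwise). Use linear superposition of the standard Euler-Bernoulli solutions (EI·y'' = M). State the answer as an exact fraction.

Load 1 — applied couple M₀=12 kN·m at a=16/5 m (b=L-a=24/5):
  R_A = 6M₀ab/L³ = 6·12·(16/5)·(24/5)/8³ = 54/25 kN
  M_A = M₀b(2a-b)/L² = 12·(24/5)·(2·(16/5)-(24/5))/8² = 36/25 kN·m
  R_B = -6M₀ab/L³ = -6·12·(16/5)·(24/5)/8³ = -54/25 kN
  M_B = M₀a(2b-a)/L² = 12·(16/5)·(2·(24/5)-(16/5))/8² = 96/25 kN·m
Load 2 — point force P=19 kN at a=8/3 m (b=L-a=16/3):
  R_A = Pb²(3a+b)/L³ = 19·(16/3)²·(3·(8/3)+(16/3))/8³ = 380/27 kN
  M_A = Pab²/L² = 19·(8/3)·(16/3)²/8² = 608/27 kN·m
  R_B = Pa²(a+3b)/L³ = 19·(8/3)²·((8/3)+3·(16/3))/8³ = 133/27 kN
  M_B = -Pa²b/L² = -19·(8/3)²·(16/3)/8² = -304/27 kN·m
Superposition: R_A = 10958/675 kN, M_A = 16172/675 kN·m, R_B = 1867/675 kN, M_B = -5008/675 kN·m

R_A = 10958/675 kN, M_A = 16172/675 kN·m, R_B = 1867/675 kN, M_B = -5008/675 kN·m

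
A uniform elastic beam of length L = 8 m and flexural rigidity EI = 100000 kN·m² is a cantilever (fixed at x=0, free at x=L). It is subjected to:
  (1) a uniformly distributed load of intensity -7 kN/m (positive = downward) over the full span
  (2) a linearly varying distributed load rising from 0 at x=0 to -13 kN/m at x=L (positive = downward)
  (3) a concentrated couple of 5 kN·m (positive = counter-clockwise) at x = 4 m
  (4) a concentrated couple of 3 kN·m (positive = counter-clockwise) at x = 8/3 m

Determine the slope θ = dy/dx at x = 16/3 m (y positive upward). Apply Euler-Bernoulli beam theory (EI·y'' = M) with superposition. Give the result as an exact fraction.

Load 1 — uniform load w=-7 kN/m over full span:
  θ_1 = -wx(x²-3Lx+3L²)/(6EI) = -(-7)·(16/3)·((16/3)²-3·8·(16/3)+3·8²)/(6·100000) = 1456/253125 rad
Load 2 — triangular load w₀=-13 kN/m (0→w₀ over full span):
  θ_2 = (w₀Lx²/4-w₀L²x/3-w₀x⁴/(24L))/EI = ((-13)·8·(16/3)²/4-(-13)·8²·(16/3)/3-(-13)·(16/3)⁴/(24·8))/100000 = 6032/759375 rad
Load 3 — applied couple M₀=5 kN·m at a=4 m (b=L-a=4):
  θ_3 = M₀a/EI  [x>a] = 5·4/100000 = 1/5000 rad
Load 4 — applied couple M₀=3 kN·m at a=8/3 m (b=L-a=16/3):
  θ_4 = M₀a/EI  [x>a] = 3·(8/3)/100000 = 1/12500 rad
Superposition: θ = Σ θ_i = 84901/6075000 rad ≈ 0.013975 rad

θ(16/3) = 84901/6075000 rad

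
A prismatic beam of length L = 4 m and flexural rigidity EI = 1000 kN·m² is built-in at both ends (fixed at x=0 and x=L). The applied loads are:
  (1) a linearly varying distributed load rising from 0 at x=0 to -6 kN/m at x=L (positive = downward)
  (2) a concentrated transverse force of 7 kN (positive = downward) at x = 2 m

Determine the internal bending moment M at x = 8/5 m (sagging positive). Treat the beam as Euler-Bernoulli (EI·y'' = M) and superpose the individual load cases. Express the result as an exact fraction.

M(8/5) = 141/250 kN·m

Load 1 — triangular load w₀=-6 kN/m (0→w₀ over full span):
  M_1 = 3w₀Lx/20 - w₀L²/30 - w₀x³/(6L) = 3·(-6)·4·(8/5)/20 - (-6)·4²/30 - (-6)·(8/5)³/(6·4) = -192/125 kN·m
Load 2 — point force P=7 kN at a=2 m (b=L-a=2):
  M_2 = Pb²(3a+b)x/L³ - Pab²/L²  [x≤a] = 7·2²·(3·2+2)·(8/5)/4³ - 7·2·2²/4² = 21/10 kN·m
Superposition: M = Σ M_i = 141/250 kN·m ≈ 0.564000 kN·m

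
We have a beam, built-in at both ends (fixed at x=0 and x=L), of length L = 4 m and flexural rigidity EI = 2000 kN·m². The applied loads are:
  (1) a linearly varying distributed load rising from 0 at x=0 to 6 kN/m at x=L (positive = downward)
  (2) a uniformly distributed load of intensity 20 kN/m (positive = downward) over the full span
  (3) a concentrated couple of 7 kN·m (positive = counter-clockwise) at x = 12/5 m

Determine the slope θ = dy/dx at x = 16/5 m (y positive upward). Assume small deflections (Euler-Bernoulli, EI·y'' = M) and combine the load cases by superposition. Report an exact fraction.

Load 1 — triangular load w₀=6 kN/m (0→w₀ over full span):
  θ_1 = -w₀(2x(L-x)(L-2x)(x+2L)+x²(L-x)²)/(120LEI) = -6·(2·(16/5)·(4-(16/5))·(4-2·(16/5))·((16/5)+2·4)+(16/5)²·(4-(16/5))²)/(120·4·2000) = 64/78125 rad
Load 2 — uniform load w=20 kN/m over full span:
  θ_2 = -wx(L-x)(L-2x)/(12EI) = -20·(16/5)·(4-(16/5))·(4-2·(16/5))/(12·2000) = 16/3125 rad
Load 3 — applied couple M₀=7 kN·m at a=12/5 m (b=L-a=8/5):
  θ_3 = (R_Ax²/2 - M_Ax - M₀(x-a))/EI  [x>a] with R_A=63/25, M_A=56/25 = ((63/25)·(16/5)²/2 - (56/25)·(16/5) - 7·((16/5)-(12/5)))/2000 = 21/312500 rad
Superposition: θ = Σ θ_i = 1877/312500 rad ≈ 0.006006 rad

θ(16/5) = 1877/312500 rad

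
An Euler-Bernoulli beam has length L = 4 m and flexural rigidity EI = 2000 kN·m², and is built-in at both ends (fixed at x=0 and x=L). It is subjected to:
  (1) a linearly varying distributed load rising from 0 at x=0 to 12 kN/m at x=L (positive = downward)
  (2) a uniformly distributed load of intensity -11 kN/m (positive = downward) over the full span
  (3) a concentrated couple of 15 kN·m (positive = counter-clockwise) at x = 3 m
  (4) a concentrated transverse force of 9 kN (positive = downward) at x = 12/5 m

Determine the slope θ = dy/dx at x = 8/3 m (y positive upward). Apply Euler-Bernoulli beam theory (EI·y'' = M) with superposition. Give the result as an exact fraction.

θ(8/3) = 1571/1500000 rad

Load 1 — triangular load w₀=12 kN/m (0→w₀ over full span):
  θ_1 = -w₀(2x(L-x)(L-2x)(x+2L)+x²(L-x)²)/(120LEI) = -12·(2·(8/3)·(4-(8/3))·(4-2·(8/3))·((8/3)+2·4)+(8/3)²·(4-(8/3))²)/(120·4·2000) = 56/50625 rad
Load 2 — uniform load w=-11 kN/m over full span:
  θ_2 = -wx(L-x)(L-2x)/(12EI) = -(-11)·(8/3)·(4-(8/3))·(4-2·(8/3))/(12·2000) = -22/10125 rad
Load 3 — applied couple M₀=15 kN·m at a=3 m (b=L-a=1):
  θ_3 = (R_Ax²/2 - M_Ax)/EI  [x≤a] with R_A=135/32, M_A=75/16 = ((135/32)·(8/3)²/2 - (75/16)·(8/3))/2000 = 1/800 rad
Load 4 — point force P=9 kN at a=12/5 m (b=L-a=8/5):
  θ_4 = Pa²(L-x)(2bL-(3b+a)(L-x))/(2L³EI)  [x>a] = 9·(12/5)²·(4-(8/3))·(2·(8/5)·4-(3·(8/5)+(12/5))·(4-(8/3)))/(2·4³·2000) = 27/31250 rad
Superposition: θ = Σ θ_i = 1571/1500000 rad ≈ 0.001047 rad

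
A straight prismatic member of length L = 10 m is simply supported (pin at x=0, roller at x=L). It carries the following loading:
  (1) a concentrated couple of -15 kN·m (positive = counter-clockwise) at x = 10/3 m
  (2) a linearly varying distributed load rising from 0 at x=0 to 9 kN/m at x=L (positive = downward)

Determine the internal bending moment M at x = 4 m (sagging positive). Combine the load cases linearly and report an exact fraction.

Load 1 — applied couple M₀=-15 kN·m at a=10/3 m (b=L-a=20/3):
  M_1 = M₀x/L - M₀  [x>a] = (-15)·4/10 - (-15) = 9 kN·m
Load 2 — triangular load w₀=9 kN/m (0→w₀ over full span):
  M_2 = w₀Lx/6 - w₀x³/(6L) = 9·10·4/6 - 9·4³/(6·10) = 252/5 kN·m
Superposition: M = Σ M_i = 297/5 kN·m ≈ 59.400000 kN·m

M(4) = 297/5 kN·m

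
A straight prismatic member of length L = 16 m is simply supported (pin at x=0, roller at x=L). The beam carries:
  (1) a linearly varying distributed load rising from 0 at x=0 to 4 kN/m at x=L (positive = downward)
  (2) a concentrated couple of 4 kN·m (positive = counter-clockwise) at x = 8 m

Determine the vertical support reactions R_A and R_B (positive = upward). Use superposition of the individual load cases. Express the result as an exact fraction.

R_A = 131/12 kN, R_B = 253/12 kN

Load 1 — triangular load w₀=4 kN/m (0→w₀ over full span):
  R_A = w₀L/6 = 4·16/6 = 32/3 kN
  R_B = w₀L/3 = 4·16/3 = 64/3 kN
Load 2 — applied couple M₀=4 kN·m at a=8 m (b=L-a=8):
  R_A = M₀/L = 4/16 = 1/4 kN
  R_B = -M₀/L = -4/16 = -1/4 kN
Superposition: R_A = 131/12 kN, R_B = 253/12 kN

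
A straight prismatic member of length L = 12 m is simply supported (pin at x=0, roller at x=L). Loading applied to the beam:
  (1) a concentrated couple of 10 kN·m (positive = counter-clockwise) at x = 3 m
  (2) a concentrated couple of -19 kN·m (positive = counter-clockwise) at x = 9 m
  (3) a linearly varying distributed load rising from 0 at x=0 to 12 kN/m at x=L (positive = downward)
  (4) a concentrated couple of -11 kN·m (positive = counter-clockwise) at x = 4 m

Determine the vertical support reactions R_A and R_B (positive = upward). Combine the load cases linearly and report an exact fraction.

R_A = 67/3 kN, R_B = 149/3 kN

Load 1 — applied couple M₀=10 kN·m at a=3 m (b=L-a=9):
  R_A = M₀/L = 10/12 = 5/6 kN
  R_B = -M₀/L = -10/12 = -5/6 kN
Load 2 — applied couple M₀=-19 kN·m at a=9 m (b=L-a=3):
  R_A = M₀/L = (-19)/12 = -19/12 kN
  R_B = -M₀/L = -(-19)/12 = 19/12 kN
Load 3 — triangular load w₀=12 kN/m (0→w₀ over full span):
  R_A = w₀L/6 = 12·12/6 = 24 kN
  R_B = w₀L/3 = 12·12/3 = 48 kN
Load 4 — applied couple M₀=-11 kN·m at a=4 m (b=L-a=8):
  R_A = M₀/L = (-11)/12 = -11/12 kN
  R_B = -M₀/L = -(-11)/12 = 11/12 kN
Superposition: R_A = 67/3 kN, R_B = 149/3 kN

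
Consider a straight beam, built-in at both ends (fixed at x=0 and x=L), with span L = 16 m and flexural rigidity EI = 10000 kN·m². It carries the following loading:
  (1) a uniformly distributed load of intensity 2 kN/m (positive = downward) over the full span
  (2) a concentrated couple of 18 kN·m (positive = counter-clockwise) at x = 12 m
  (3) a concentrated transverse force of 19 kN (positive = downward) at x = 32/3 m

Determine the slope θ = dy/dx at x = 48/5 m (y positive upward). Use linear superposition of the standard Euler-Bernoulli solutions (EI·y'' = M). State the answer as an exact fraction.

Load 1 — uniform load w=2 kN/m over full span:
  θ_1 = -wx(L-x)(L-2x)/(12EI) = -2·(48/5)·(16-(48/5))·(16-2·(48/5))/(12·10000) = 256/78125 rad
Load 2 — applied couple M₀=18 kN·m at a=12 m (b=L-a=4):
  θ_2 = (R_Ax²/2 - M_Ax)/EI  [x≤a] with R_A=81/64, M_A=45/8 = ((81/64)·(48/5)²/2 - (45/8)·(48/5))/10000 = 27/62500 rad
Load 3 — point force P=19 kN at a=32/3 m (b=L-a=16/3):
  θ_3 = -Pb²x(2aL-(3a+b)x)/(2L³EI)  [x≤a] = -19·(16/3)²·(48/5)·(2·(32/3)·16-(3·(32/3)+(16/3))·(48/5))/(2·16³·10000) = 152/140625 rad
Superposition: θ = Σ θ_i = 13471/2812500 rad ≈ 0.004790 rad

θ(48/5) = 13471/2812500 rad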